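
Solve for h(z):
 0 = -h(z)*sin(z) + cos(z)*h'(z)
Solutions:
 h(z) = C1/cos(z)


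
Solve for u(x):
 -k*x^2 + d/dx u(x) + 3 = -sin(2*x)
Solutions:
 u(x) = C1 + k*x^3/3 - 3*x + cos(2*x)/2


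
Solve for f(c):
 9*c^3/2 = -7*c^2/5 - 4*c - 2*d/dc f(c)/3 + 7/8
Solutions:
 f(c) = C1 - 27*c^4/16 - 7*c^3/10 - 3*c^2 + 21*c/16


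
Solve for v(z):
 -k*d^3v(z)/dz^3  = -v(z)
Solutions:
 v(z) = C1*exp(z*(1/k)^(1/3)) + C2*exp(z*(-1 + sqrt(3)*I)*(1/k)^(1/3)/2) + C3*exp(-z*(1 + sqrt(3)*I)*(1/k)^(1/3)/2)


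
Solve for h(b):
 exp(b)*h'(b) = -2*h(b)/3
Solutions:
 h(b) = C1*exp(2*exp(-b)/3)


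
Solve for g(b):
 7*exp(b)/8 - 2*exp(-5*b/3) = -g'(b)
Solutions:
 g(b) = C1 - 7*exp(b)/8 - 6*exp(-5*b/3)/5


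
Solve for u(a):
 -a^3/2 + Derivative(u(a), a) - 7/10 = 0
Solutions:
 u(a) = C1 + a^4/8 + 7*a/10


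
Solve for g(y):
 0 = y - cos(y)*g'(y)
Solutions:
 g(y) = C1 + Integral(y/cos(y), y)


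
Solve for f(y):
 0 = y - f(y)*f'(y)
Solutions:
 f(y) = -sqrt(C1 + y^2)
 f(y) = sqrt(C1 + y^2)


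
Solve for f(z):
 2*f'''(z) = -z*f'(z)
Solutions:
 f(z) = C1 + Integral(C2*airyai(-2^(2/3)*z/2) + C3*airybi(-2^(2/3)*z/2), z)


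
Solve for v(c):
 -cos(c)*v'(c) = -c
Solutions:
 v(c) = C1 + Integral(c/cos(c), c)


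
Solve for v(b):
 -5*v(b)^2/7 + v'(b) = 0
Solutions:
 v(b) = -7/(C1 + 5*b)


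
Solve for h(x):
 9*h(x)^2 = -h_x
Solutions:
 h(x) = 1/(C1 + 9*x)


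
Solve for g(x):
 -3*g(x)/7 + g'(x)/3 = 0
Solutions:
 g(x) = C1*exp(9*x/7)


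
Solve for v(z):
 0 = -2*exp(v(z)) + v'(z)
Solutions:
 v(z) = log(-1/(C1 + 2*z))


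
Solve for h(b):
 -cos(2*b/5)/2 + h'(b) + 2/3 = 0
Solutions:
 h(b) = C1 - 2*b/3 + 5*sin(2*b/5)/4


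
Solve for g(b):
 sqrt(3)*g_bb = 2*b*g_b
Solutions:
 g(b) = C1 + C2*erfi(3^(3/4)*b/3)


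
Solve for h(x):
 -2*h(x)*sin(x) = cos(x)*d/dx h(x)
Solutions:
 h(x) = C1*cos(x)^2


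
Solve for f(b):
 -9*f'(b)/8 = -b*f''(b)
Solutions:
 f(b) = C1 + C2*b^(17/8)


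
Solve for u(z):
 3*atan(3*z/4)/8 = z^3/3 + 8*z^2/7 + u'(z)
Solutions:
 u(z) = C1 - z^4/12 - 8*z^3/21 + 3*z*atan(3*z/4)/8 - log(9*z^2 + 16)/4


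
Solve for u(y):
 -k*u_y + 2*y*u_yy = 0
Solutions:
 u(y) = C1 + y^(re(k)/2 + 1)*(C2*sin(log(y)*Abs(im(k))/2) + C3*cos(log(y)*im(k)/2))


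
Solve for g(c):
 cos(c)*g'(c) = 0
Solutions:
 g(c) = C1


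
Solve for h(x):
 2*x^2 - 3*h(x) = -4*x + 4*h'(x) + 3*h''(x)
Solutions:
 h(x) = 2*x^2/3 - 4*x/9 + (C1*sin(sqrt(5)*x/3) + C2*cos(sqrt(5)*x/3))*exp(-2*x/3) - 20/27


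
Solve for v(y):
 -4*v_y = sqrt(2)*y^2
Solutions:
 v(y) = C1 - sqrt(2)*y^3/12


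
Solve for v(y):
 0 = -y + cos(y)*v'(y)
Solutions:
 v(y) = C1 + Integral(y/cos(y), y)


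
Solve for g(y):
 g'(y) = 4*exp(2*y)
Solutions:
 g(y) = C1 + 2*exp(2*y)


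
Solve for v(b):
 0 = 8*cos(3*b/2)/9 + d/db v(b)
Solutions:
 v(b) = C1 - 16*sin(3*b/2)/27


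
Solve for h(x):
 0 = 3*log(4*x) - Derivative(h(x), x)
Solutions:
 h(x) = C1 + 3*x*log(x) - 3*x + x*log(64)


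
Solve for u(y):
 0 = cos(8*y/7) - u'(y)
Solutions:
 u(y) = C1 + 7*sin(8*y/7)/8


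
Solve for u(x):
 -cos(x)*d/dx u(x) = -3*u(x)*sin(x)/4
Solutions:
 u(x) = C1/cos(x)^(3/4)


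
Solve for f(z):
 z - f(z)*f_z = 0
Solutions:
 f(z) = -sqrt(C1 + z^2)
 f(z) = sqrt(C1 + z^2)


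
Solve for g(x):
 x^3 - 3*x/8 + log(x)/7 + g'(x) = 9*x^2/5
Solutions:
 g(x) = C1 - x^4/4 + 3*x^3/5 + 3*x^2/16 - x*log(x)/7 + x/7


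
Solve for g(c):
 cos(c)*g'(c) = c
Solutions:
 g(c) = C1 + Integral(c/cos(c), c)


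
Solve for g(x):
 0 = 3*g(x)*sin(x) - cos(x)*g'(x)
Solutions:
 g(x) = C1/cos(x)^3


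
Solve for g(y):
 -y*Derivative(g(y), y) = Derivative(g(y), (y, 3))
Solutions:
 g(y) = C1 + Integral(C2*airyai(-y) + C3*airybi(-y), y)


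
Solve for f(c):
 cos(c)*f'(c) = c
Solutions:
 f(c) = C1 + Integral(c/cos(c), c)


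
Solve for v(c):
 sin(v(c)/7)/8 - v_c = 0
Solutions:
 -c/8 + 7*log(cos(v(c)/7) - 1)/2 - 7*log(cos(v(c)/7) + 1)/2 = C1


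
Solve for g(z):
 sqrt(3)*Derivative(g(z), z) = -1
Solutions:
 g(z) = C1 - sqrt(3)*z/3


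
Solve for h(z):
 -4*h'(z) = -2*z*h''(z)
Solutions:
 h(z) = C1 + C2*z^3


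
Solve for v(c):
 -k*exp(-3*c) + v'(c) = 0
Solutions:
 v(c) = C1 - k*exp(-3*c)/3


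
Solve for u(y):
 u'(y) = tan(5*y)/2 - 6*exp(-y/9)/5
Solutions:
 u(y) = C1 + log(tan(5*y)^2 + 1)/20 + 54*exp(-y/9)/5


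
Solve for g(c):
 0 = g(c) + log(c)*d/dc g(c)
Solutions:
 g(c) = C1*exp(-li(c))


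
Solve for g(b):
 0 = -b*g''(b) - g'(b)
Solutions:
 g(b) = C1 + C2*log(b)


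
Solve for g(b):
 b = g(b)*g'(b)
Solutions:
 g(b) = -sqrt(C1 + b^2)
 g(b) = sqrt(C1 + b^2)


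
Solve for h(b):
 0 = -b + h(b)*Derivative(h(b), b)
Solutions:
 h(b) = -sqrt(C1 + b^2)
 h(b) = sqrt(C1 + b^2)


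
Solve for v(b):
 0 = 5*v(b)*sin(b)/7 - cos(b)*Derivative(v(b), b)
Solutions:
 v(b) = C1/cos(b)^(5/7)


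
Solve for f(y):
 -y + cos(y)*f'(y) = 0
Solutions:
 f(y) = C1 + Integral(y/cos(y), y)


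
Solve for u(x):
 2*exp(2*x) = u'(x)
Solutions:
 u(x) = C1 + exp(2*x)


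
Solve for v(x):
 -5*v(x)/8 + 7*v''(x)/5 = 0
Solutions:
 v(x) = C1*exp(-5*sqrt(14)*x/28) + C2*exp(5*sqrt(14)*x/28)


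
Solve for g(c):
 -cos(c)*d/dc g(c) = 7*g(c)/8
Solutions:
 g(c) = C1*(sin(c) - 1)^(7/16)/(sin(c) + 1)^(7/16)


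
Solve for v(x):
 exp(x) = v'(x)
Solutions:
 v(x) = C1 + exp(x)


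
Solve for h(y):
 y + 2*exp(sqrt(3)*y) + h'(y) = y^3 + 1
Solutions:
 h(y) = C1 + y^4/4 - y^2/2 + y - 2*sqrt(3)*exp(sqrt(3)*y)/3


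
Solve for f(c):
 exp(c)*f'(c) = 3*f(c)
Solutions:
 f(c) = C1*exp(-3*exp(-c))


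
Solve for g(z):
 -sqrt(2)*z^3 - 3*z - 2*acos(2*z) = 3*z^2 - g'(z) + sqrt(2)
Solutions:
 g(z) = C1 + sqrt(2)*z^4/4 + z^3 + 3*z^2/2 + 2*z*acos(2*z) + sqrt(2)*z - sqrt(1 - 4*z^2)


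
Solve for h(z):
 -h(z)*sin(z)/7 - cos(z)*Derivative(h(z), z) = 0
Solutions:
 h(z) = C1*cos(z)^(1/7)


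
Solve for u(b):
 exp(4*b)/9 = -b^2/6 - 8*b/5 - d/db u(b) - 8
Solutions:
 u(b) = C1 - b^3/18 - 4*b^2/5 - 8*b - exp(4*b)/36


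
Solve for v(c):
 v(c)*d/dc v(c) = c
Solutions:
 v(c) = -sqrt(C1 + c^2)
 v(c) = sqrt(C1 + c^2)


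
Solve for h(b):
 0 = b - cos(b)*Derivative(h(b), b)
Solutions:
 h(b) = C1 + Integral(b/cos(b), b)


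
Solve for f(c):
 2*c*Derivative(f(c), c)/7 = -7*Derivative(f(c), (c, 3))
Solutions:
 f(c) = C1 + Integral(C2*airyai(-14^(1/3)*c/7) + C3*airybi(-14^(1/3)*c/7), c)


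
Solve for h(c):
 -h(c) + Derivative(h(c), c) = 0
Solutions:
 h(c) = C1*exp(c)


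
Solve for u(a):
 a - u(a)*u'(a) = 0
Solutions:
 u(a) = -sqrt(C1 + a^2)
 u(a) = sqrt(C1 + a^2)


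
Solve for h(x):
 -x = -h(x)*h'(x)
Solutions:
 h(x) = -sqrt(C1 + x^2)
 h(x) = sqrt(C1 + x^2)


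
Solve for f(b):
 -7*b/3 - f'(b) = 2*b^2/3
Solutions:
 f(b) = C1 - 2*b^3/9 - 7*b^2/6


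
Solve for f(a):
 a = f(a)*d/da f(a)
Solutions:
 f(a) = -sqrt(C1 + a^2)
 f(a) = sqrt(C1 + a^2)


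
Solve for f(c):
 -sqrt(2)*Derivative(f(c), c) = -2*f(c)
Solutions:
 f(c) = C1*exp(sqrt(2)*c)


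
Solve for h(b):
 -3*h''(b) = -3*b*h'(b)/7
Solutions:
 h(b) = C1 + C2*erfi(sqrt(14)*b/14)


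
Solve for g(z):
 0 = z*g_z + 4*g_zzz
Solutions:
 g(z) = C1 + Integral(C2*airyai(-2^(1/3)*z/2) + C3*airybi(-2^(1/3)*z/2), z)


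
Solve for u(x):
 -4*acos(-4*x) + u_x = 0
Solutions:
 u(x) = C1 + 4*x*acos(-4*x) + sqrt(1 - 16*x^2)


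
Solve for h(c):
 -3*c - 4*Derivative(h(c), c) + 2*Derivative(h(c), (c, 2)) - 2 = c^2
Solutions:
 h(c) = C1 + C2*exp(2*c) - c^3/12 - c^2/2 - c


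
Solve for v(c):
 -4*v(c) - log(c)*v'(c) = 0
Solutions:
 v(c) = C1*exp(-4*li(c))


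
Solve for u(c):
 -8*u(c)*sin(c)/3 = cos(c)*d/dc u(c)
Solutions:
 u(c) = C1*cos(c)^(8/3)


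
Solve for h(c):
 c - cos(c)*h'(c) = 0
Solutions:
 h(c) = C1 + Integral(c/cos(c), c)


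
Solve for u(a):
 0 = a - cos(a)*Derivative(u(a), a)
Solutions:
 u(a) = C1 + Integral(a/cos(a), a)


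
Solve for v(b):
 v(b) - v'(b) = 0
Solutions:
 v(b) = C1*exp(b)


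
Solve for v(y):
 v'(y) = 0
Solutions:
 v(y) = C1


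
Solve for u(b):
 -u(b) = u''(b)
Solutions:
 u(b) = C1*sin(b) + C2*cos(b)


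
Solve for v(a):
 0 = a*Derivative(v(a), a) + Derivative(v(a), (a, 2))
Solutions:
 v(a) = C1 + C2*erf(sqrt(2)*a/2)


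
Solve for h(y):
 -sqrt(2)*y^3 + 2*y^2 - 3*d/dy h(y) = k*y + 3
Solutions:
 h(y) = C1 - k*y^2/6 - sqrt(2)*y^4/12 + 2*y^3/9 - y


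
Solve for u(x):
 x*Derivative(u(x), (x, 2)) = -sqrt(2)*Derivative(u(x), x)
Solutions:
 u(x) = C1 + C2*x^(1 - sqrt(2))


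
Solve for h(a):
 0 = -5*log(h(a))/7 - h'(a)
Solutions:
 li(h(a)) = C1 - 5*a/7


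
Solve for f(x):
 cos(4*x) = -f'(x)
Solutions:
 f(x) = C1 - sin(4*x)/4


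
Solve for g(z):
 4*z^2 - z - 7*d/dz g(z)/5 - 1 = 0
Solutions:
 g(z) = C1 + 20*z^3/21 - 5*z^2/14 - 5*z/7


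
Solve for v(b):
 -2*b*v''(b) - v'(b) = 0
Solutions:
 v(b) = C1 + C2*sqrt(b)


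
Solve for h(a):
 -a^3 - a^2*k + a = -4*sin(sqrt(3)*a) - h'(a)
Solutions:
 h(a) = C1 + a^4/4 + a^3*k/3 - a^2/2 + 4*sqrt(3)*cos(sqrt(3)*a)/3


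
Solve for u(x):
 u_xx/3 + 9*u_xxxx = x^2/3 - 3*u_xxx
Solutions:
 u(x) = C1 + C2*x + x^4/12 - 3*x^3 + 54*x^2 + (C3*sin(sqrt(3)*x/18) + C4*cos(sqrt(3)*x/18))*exp(-x/6)


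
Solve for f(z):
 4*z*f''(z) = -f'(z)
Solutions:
 f(z) = C1 + C2*z^(3/4)


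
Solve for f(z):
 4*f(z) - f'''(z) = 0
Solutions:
 f(z) = C3*exp(2^(2/3)*z) + (C1*sin(2^(2/3)*sqrt(3)*z/2) + C2*cos(2^(2/3)*sqrt(3)*z/2))*exp(-2^(2/3)*z/2)


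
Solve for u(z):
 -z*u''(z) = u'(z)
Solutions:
 u(z) = C1 + C2*log(z)


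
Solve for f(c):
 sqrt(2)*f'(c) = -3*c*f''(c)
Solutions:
 f(c) = C1 + C2*c^(1 - sqrt(2)/3)


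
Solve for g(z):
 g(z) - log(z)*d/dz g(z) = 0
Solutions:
 g(z) = C1*exp(li(z))


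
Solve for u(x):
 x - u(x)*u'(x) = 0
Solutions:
 u(x) = -sqrt(C1 + x^2)
 u(x) = sqrt(C1 + x^2)


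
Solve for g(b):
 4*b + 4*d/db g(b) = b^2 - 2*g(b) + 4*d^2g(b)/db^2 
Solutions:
 g(b) = C1*exp(b*(1 - sqrt(3))/2) + C2*exp(b*(1 + sqrt(3))/2) + b^2/2 - 4*b + 10


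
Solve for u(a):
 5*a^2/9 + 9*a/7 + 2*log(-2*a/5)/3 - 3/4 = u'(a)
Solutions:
 u(a) = C1 + 5*a^3/27 + 9*a^2/14 + 2*a*log(-a)/3 + a*(-17 - 8*log(5) + 8*log(2))/12


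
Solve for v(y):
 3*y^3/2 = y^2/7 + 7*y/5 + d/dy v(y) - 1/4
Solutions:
 v(y) = C1 + 3*y^4/8 - y^3/21 - 7*y^2/10 + y/4


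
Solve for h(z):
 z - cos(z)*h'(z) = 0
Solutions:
 h(z) = C1 + Integral(z/cos(z), z)


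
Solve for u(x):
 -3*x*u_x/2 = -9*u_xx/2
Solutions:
 u(x) = C1 + C2*erfi(sqrt(6)*x/6)


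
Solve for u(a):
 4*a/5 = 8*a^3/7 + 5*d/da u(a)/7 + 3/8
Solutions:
 u(a) = C1 - 2*a^4/5 + 14*a^2/25 - 21*a/40


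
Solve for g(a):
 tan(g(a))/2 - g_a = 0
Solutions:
 g(a) = pi - asin(C1*exp(a/2))
 g(a) = asin(C1*exp(a/2))


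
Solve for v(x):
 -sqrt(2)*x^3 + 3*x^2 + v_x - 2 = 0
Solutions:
 v(x) = C1 + sqrt(2)*x^4/4 - x^3 + 2*x


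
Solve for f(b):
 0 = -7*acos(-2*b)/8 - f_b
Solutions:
 f(b) = C1 - 7*b*acos(-2*b)/8 - 7*sqrt(1 - 4*b^2)/16


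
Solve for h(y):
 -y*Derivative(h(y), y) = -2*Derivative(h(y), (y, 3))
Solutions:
 h(y) = C1 + Integral(C2*airyai(2^(2/3)*y/2) + C3*airybi(2^(2/3)*y/2), y)


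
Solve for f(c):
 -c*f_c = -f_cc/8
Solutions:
 f(c) = C1 + C2*erfi(2*c)


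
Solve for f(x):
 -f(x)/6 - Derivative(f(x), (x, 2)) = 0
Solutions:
 f(x) = C1*sin(sqrt(6)*x/6) + C2*cos(sqrt(6)*x/6)


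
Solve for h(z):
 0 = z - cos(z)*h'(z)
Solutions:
 h(z) = C1 + Integral(z/cos(z), z)


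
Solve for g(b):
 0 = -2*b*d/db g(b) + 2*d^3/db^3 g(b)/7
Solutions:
 g(b) = C1 + Integral(C2*airyai(7^(1/3)*b) + C3*airybi(7^(1/3)*b), b)


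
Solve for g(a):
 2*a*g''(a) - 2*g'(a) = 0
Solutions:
 g(a) = C1 + C2*a^2


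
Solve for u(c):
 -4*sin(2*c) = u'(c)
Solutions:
 u(c) = C1 + 2*cos(2*c)


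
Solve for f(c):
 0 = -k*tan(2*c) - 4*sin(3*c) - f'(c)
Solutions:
 f(c) = C1 + k*log(cos(2*c))/2 + 4*cos(3*c)/3


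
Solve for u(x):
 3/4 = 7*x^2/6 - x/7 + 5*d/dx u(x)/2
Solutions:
 u(x) = C1 - 7*x^3/45 + x^2/35 + 3*x/10


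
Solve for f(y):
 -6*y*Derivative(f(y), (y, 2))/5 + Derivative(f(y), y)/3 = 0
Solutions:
 f(y) = C1 + C2*y^(23/18)


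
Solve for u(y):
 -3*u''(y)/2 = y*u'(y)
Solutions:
 u(y) = C1 + C2*erf(sqrt(3)*y/3)


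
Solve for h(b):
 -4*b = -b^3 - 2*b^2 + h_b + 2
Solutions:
 h(b) = C1 + b^4/4 + 2*b^3/3 - 2*b^2 - 2*b


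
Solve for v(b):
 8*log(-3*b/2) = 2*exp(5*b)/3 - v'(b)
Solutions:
 v(b) = C1 - 8*b*log(-b) + 8*b*(-log(3) + log(2) + 1) + 2*exp(5*b)/15


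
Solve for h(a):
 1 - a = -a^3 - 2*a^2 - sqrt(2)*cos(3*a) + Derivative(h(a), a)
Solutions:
 h(a) = C1 + a^4/4 + 2*a^3/3 - a^2/2 + a + sqrt(2)*sin(3*a)/3


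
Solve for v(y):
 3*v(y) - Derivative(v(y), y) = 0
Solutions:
 v(y) = C1*exp(3*y)


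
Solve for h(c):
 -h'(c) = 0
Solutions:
 h(c) = C1


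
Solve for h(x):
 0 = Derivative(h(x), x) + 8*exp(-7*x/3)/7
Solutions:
 h(x) = C1 + 24*exp(-7*x/3)/49


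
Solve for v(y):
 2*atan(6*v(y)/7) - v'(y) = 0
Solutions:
 Integral(1/atan(6*_y/7), (_y, v(y))) = C1 + 2*y


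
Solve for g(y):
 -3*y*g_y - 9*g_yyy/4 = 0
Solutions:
 g(y) = C1 + Integral(C2*airyai(-6^(2/3)*y/3) + C3*airybi(-6^(2/3)*y/3), y)


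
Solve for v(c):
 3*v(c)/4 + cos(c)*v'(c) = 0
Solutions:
 v(c) = C1*(sin(c) - 1)^(3/8)/(sin(c) + 1)^(3/8)


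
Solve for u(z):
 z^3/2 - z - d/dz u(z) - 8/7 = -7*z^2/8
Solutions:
 u(z) = C1 + z^4/8 + 7*z^3/24 - z^2/2 - 8*z/7


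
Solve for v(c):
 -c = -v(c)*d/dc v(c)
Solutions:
 v(c) = -sqrt(C1 + c^2)
 v(c) = sqrt(C1 + c^2)


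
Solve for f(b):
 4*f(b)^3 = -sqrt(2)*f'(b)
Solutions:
 f(b) = -sqrt(2)*sqrt(-1/(C1 - 2*sqrt(2)*b))/2
 f(b) = sqrt(2)*sqrt(-1/(C1 - 2*sqrt(2)*b))/2


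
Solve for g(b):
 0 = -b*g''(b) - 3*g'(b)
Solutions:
 g(b) = C1 + C2/b^2


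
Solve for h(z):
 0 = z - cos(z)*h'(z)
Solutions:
 h(z) = C1 + Integral(z/cos(z), z)


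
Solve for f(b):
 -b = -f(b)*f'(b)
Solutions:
 f(b) = -sqrt(C1 + b^2)
 f(b) = sqrt(C1 + b^2)


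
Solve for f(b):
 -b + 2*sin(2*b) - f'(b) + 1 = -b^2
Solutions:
 f(b) = C1 + b^3/3 - b^2/2 + b - cos(2*b)


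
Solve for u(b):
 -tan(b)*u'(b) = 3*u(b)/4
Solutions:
 u(b) = C1/sin(b)^(3/4)


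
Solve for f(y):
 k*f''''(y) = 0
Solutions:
 f(y) = C1 + C2*y + C3*y^2 + C4*y^3


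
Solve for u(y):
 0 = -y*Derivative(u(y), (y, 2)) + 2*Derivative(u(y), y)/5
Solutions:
 u(y) = C1 + C2*y^(7/5)


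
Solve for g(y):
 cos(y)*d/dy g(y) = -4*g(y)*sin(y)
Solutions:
 g(y) = C1*cos(y)^4


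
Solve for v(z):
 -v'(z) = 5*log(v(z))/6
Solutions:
 li(v(z)) = C1 - 5*z/6


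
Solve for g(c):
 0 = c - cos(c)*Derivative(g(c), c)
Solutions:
 g(c) = C1 + Integral(c/cos(c), c)


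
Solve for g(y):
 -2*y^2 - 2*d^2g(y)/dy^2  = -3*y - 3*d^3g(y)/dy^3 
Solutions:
 g(y) = C1 + C2*y + C3*exp(2*y/3) - y^4/12 - y^3/4 - 9*y^2/8


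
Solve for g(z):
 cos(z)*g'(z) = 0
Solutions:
 g(z) = C1


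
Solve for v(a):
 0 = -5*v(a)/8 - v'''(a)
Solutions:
 v(a) = C3*exp(-5^(1/3)*a/2) + (C1*sin(sqrt(3)*5^(1/3)*a/4) + C2*cos(sqrt(3)*5^(1/3)*a/4))*exp(5^(1/3)*a/4)


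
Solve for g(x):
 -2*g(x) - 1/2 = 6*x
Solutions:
 g(x) = -3*x - 1/4


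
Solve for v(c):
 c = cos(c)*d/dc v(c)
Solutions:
 v(c) = C1 + Integral(c/cos(c), c)


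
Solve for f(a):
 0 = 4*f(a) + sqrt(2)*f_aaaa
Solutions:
 f(a) = (C1*sin(2^(7/8)*a/2) + C2*cos(2^(7/8)*a/2))*exp(-2^(7/8)*a/2) + (C3*sin(2^(7/8)*a/2) + C4*cos(2^(7/8)*a/2))*exp(2^(7/8)*a/2)


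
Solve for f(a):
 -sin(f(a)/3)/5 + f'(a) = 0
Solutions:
 -a/5 + 3*log(cos(f(a)/3) - 1)/2 - 3*log(cos(f(a)/3) + 1)/2 = C1


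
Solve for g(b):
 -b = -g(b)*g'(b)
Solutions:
 g(b) = -sqrt(C1 + b^2)
 g(b) = sqrt(C1 + b^2)


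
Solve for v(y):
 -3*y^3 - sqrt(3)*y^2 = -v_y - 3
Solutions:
 v(y) = C1 + 3*y^4/4 + sqrt(3)*y^3/3 - 3*y


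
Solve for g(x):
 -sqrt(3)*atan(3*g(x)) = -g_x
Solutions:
 Integral(1/atan(3*_y), (_y, g(x))) = C1 + sqrt(3)*x


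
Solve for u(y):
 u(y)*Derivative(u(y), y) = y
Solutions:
 u(y) = -sqrt(C1 + y^2)
 u(y) = sqrt(C1 + y^2)


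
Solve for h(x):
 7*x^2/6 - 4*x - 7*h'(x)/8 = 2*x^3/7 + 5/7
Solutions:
 h(x) = C1 - 4*x^4/49 + 4*x^3/9 - 16*x^2/7 - 40*x/49


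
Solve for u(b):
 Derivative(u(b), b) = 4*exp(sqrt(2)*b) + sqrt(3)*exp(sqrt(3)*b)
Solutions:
 u(b) = C1 + 2*sqrt(2)*exp(sqrt(2)*b) + exp(sqrt(3)*b)


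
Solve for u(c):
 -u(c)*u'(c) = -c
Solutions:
 u(c) = -sqrt(C1 + c^2)
 u(c) = sqrt(C1 + c^2)


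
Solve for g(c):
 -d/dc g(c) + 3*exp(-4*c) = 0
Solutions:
 g(c) = C1 - 3*exp(-4*c)/4


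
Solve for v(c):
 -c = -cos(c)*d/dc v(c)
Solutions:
 v(c) = C1 + Integral(c/cos(c), c)


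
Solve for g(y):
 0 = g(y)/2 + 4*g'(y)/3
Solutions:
 g(y) = C1*exp(-3*y/8)


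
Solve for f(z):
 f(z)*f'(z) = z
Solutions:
 f(z) = -sqrt(C1 + z^2)
 f(z) = sqrt(C1 + z^2)


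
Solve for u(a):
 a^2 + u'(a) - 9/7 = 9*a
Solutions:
 u(a) = C1 - a^3/3 + 9*a^2/2 + 9*a/7


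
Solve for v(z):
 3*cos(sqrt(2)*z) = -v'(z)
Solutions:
 v(z) = C1 - 3*sqrt(2)*sin(sqrt(2)*z)/2


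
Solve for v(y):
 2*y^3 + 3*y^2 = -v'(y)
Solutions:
 v(y) = C1 - y^4/2 - y^3


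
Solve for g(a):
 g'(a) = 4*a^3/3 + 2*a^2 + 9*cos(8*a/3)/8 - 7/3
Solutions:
 g(a) = C1 + a^4/3 + 2*a^3/3 - 7*a/3 + 27*sin(8*a/3)/64


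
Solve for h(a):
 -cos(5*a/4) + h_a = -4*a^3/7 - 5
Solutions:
 h(a) = C1 - a^4/7 - 5*a + 4*sin(5*a/4)/5


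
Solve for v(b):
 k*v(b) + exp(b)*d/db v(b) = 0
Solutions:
 v(b) = C1*exp(k*exp(-b))


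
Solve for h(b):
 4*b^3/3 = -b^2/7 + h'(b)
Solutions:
 h(b) = C1 + b^4/3 + b^3/21


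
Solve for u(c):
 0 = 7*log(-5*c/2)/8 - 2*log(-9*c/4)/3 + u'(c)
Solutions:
 u(c) = C1 - 5*c*log(-c)/24 + c*(-21*log(5) - 11*log(2) + 5 + 32*log(3))/24


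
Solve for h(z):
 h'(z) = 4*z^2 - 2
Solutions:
 h(z) = C1 + 4*z^3/3 - 2*z


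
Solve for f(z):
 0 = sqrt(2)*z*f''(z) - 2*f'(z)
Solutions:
 f(z) = C1 + C2*z^(1 + sqrt(2))


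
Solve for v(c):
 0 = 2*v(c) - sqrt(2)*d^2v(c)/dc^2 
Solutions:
 v(c) = C1*exp(-2^(1/4)*c) + C2*exp(2^(1/4)*c)


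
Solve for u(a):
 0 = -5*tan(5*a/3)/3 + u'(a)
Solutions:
 u(a) = C1 - log(cos(5*a/3))


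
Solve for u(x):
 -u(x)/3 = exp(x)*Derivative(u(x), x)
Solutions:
 u(x) = C1*exp(exp(-x)/3)


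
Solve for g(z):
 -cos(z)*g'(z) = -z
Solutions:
 g(z) = C1 + Integral(z/cos(z), z)


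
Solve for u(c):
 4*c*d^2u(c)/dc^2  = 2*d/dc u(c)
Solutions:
 u(c) = C1 + C2*c^(3/2)


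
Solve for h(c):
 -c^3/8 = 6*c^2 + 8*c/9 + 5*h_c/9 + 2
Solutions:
 h(c) = C1 - 9*c^4/160 - 18*c^3/5 - 4*c^2/5 - 18*c/5


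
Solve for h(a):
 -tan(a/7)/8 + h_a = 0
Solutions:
 h(a) = C1 - 7*log(cos(a/7))/8


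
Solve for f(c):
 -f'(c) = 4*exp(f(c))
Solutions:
 f(c) = log(1/(C1 + 4*c))


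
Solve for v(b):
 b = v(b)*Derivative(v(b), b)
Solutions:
 v(b) = -sqrt(C1 + b^2)
 v(b) = sqrt(C1 + b^2)


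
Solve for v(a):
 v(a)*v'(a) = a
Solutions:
 v(a) = -sqrt(C1 + a^2)
 v(a) = sqrt(C1 + a^2)


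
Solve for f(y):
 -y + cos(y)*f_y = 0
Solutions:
 f(y) = C1 + Integral(y/cos(y), y)


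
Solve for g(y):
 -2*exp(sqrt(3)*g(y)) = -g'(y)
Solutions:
 g(y) = sqrt(3)*(2*log(-1/(C1 + 2*y)) - log(3))/6


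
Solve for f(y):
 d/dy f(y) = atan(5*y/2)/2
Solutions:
 f(y) = C1 + y*atan(5*y/2)/2 - log(25*y^2 + 4)/10


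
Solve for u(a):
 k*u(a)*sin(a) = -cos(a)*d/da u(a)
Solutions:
 u(a) = C1*exp(k*log(cos(a)))


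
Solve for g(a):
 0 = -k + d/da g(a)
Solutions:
 g(a) = C1 + a*k


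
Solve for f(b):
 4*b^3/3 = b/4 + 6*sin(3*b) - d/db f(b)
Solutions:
 f(b) = C1 - b^4/3 + b^2/8 - 2*cos(3*b)


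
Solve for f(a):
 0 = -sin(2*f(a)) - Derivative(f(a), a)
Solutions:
 f(a) = pi - acos((-C1 - exp(4*a))/(C1 - exp(4*a)))/2
 f(a) = acos((-C1 - exp(4*a))/(C1 - exp(4*a)))/2


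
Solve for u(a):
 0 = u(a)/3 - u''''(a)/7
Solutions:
 u(a) = C1*exp(-3^(3/4)*7^(1/4)*a/3) + C2*exp(3^(3/4)*7^(1/4)*a/3) + C3*sin(3^(3/4)*7^(1/4)*a/3) + C4*cos(3^(3/4)*7^(1/4)*a/3)


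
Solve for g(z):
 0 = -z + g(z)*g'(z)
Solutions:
 g(z) = -sqrt(C1 + z^2)
 g(z) = sqrt(C1 + z^2)


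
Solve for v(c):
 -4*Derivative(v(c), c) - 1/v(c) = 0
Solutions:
 v(c) = -sqrt(C1 - 2*c)/2
 v(c) = sqrt(C1 - 2*c)/2


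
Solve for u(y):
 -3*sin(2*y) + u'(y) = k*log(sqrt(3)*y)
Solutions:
 u(y) = C1 + k*y*(log(y) - 1) + k*y*log(3)/2 - 3*cos(2*y)/2


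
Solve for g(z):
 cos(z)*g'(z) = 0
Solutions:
 g(z) = C1


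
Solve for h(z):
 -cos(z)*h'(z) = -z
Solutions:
 h(z) = C1 + Integral(z/cos(z), z)


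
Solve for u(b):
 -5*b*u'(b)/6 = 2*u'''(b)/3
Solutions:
 u(b) = C1 + Integral(C2*airyai(-10^(1/3)*b/2) + C3*airybi(-10^(1/3)*b/2), b)


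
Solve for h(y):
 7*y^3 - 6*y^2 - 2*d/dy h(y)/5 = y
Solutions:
 h(y) = C1 + 35*y^4/8 - 5*y^3 - 5*y^2/4


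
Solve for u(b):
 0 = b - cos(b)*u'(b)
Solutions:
 u(b) = C1 + Integral(b/cos(b), b)


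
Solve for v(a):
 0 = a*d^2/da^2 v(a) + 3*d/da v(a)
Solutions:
 v(a) = C1 + C2/a^2


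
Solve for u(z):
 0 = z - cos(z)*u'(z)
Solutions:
 u(z) = C1 + Integral(z/cos(z), z)


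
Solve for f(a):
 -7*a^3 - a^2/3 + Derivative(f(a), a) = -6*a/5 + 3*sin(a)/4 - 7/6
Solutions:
 f(a) = C1 + 7*a^4/4 + a^3/9 - 3*a^2/5 - 7*a/6 - 3*cos(a)/4


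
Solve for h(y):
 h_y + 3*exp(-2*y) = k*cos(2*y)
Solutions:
 h(y) = C1 + k*sin(2*y)/2 + 3*exp(-2*y)/2


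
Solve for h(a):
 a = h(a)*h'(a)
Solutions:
 h(a) = -sqrt(C1 + a^2)
 h(a) = sqrt(C1 + a^2)


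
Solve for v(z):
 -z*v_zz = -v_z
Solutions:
 v(z) = C1 + C2*z^2


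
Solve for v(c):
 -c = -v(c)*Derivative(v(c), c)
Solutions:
 v(c) = -sqrt(C1 + c^2)
 v(c) = sqrt(C1 + c^2)


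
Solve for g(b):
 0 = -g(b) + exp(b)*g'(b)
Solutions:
 g(b) = C1*exp(-exp(-b))


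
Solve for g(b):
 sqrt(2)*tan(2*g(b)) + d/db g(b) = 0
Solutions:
 g(b) = -asin(C1*exp(-2*sqrt(2)*b))/2 + pi/2
 g(b) = asin(C1*exp(-2*sqrt(2)*b))/2


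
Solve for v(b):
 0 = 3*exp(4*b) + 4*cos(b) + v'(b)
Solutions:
 v(b) = C1 - 3*exp(4*b)/4 - 4*sin(b)


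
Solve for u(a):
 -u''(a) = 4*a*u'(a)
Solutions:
 u(a) = C1 + C2*erf(sqrt(2)*a)


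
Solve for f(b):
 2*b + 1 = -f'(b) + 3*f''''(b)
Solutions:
 f(b) = C1 + C4*exp(3^(2/3)*b/3) - b^2 - b + (C2*sin(3^(1/6)*b/2) + C3*cos(3^(1/6)*b/2))*exp(-3^(2/3)*b/6)


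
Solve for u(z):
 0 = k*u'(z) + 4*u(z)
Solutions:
 u(z) = C1*exp(-4*z/k)


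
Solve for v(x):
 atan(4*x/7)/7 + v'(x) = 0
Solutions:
 v(x) = C1 - x*atan(4*x/7)/7 + log(16*x^2 + 49)/8


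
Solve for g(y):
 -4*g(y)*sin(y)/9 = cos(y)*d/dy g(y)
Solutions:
 g(y) = C1*cos(y)^(4/9)


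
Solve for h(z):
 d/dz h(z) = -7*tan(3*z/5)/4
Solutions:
 h(z) = C1 + 35*log(cos(3*z/5))/12


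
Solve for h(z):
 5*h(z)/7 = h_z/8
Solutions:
 h(z) = C1*exp(40*z/7)


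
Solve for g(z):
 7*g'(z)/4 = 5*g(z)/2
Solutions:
 g(z) = C1*exp(10*z/7)


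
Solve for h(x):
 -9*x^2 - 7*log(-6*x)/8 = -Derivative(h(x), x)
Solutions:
 h(x) = C1 + 3*x^3 + 7*x*log(-x)/8 + 7*x*(-1 + log(6))/8


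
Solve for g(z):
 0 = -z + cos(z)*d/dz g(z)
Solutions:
 g(z) = C1 + Integral(z/cos(z), z)


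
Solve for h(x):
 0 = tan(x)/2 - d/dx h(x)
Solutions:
 h(x) = C1 - log(cos(x))/2


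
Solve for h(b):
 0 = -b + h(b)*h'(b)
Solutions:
 h(b) = -sqrt(C1 + b^2)
 h(b) = sqrt(C1 + b^2)


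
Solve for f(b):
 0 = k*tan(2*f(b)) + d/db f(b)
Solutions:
 f(b) = -asin(C1*exp(-2*b*k))/2 + pi/2
 f(b) = asin(C1*exp(-2*b*k))/2


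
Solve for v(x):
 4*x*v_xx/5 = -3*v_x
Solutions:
 v(x) = C1 + C2/x^(11/4)


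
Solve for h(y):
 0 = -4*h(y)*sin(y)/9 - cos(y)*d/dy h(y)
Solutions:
 h(y) = C1*cos(y)^(4/9)


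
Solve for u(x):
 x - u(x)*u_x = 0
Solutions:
 u(x) = -sqrt(C1 + x^2)
 u(x) = sqrt(C1 + x^2)


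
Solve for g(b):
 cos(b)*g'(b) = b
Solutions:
 g(b) = C1 + Integral(b/cos(b), b)


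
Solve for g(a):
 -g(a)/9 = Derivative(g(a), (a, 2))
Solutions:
 g(a) = C1*sin(a/3) + C2*cos(a/3)


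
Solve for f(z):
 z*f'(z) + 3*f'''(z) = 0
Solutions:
 f(z) = C1 + Integral(C2*airyai(-3^(2/3)*z/3) + C3*airybi(-3^(2/3)*z/3), z)


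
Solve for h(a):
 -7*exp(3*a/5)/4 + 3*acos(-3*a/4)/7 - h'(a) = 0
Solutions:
 h(a) = C1 + 3*a*acos(-3*a/4)/7 + sqrt(16 - 9*a^2)/7 - 35*exp(3*a/5)/12


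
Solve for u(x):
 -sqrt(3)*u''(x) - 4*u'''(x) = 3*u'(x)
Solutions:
 u(x) = C1 + (C2*sin(3*sqrt(5)*x/8) + C3*cos(3*sqrt(5)*x/8))*exp(-sqrt(3)*x/8)


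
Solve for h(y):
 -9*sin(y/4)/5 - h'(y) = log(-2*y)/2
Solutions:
 h(y) = C1 - y*log(-y)/2 - y*log(2)/2 + y/2 + 36*cos(y/4)/5


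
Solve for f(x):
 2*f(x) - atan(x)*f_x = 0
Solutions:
 f(x) = C1*exp(2*Integral(1/atan(x), x))


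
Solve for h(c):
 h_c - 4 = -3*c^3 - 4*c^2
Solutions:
 h(c) = C1 - 3*c^4/4 - 4*c^3/3 + 4*c


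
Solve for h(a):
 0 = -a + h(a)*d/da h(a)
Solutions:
 h(a) = -sqrt(C1 + a^2)
 h(a) = sqrt(C1 + a^2)


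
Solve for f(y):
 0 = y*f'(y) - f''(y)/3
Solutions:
 f(y) = C1 + C2*erfi(sqrt(6)*y/2)


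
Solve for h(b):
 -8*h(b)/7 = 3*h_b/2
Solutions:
 h(b) = C1*exp(-16*b/21)


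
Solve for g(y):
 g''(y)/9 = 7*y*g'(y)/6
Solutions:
 g(y) = C1 + C2*erfi(sqrt(21)*y/2)


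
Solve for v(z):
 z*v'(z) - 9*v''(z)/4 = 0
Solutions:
 v(z) = C1 + C2*erfi(sqrt(2)*z/3)


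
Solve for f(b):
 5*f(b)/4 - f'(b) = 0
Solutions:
 f(b) = C1*exp(5*b/4)


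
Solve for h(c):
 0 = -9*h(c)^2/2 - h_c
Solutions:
 h(c) = 2/(C1 + 9*c)


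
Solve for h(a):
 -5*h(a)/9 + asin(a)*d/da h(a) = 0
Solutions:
 h(a) = C1*exp(5*Integral(1/asin(a), a)/9)


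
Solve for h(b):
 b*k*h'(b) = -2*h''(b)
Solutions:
 h(b) = Piecewise((-sqrt(pi)*C1*erf(b*sqrt(k)/2)/sqrt(k) - C2, (k > 0) | (k < 0)), (-C1*b - C2, True))


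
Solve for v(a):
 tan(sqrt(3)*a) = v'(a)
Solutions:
 v(a) = C1 - sqrt(3)*log(cos(sqrt(3)*a))/3


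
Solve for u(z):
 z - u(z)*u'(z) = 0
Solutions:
 u(z) = -sqrt(C1 + z^2)
 u(z) = sqrt(C1 + z^2)


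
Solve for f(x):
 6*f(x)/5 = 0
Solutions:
 f(x) = 0


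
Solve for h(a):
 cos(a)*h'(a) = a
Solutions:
 h(a) = C1 + Integral(a/cos(a), a)


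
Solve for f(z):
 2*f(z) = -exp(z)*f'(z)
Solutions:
 f(z) = C1*exp(2*exp(-z))


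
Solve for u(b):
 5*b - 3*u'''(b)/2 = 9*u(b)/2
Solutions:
 u(b) = C3*exp(-3^(1/3)*b) + 10*b/9 + (C1*sin(3^(5/6)*b/2) + C2*cos(3^(5/6)*b/2))*exp(3^(1/3)*b/2)


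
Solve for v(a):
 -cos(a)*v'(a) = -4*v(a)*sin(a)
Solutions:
 v(a) = C1/cos(a)^4


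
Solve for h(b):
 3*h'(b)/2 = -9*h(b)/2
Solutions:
 h(b) = C1*exp(-3*b)


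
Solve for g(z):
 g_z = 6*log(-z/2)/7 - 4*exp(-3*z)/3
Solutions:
 g(z) = C1 + 6*z*log(-z)/7 + 6*z*(-1 - log(2))/7 + 4*exp(-3*z)/9


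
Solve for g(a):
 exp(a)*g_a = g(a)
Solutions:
 g(a) = C1*exp(-exp(-a))


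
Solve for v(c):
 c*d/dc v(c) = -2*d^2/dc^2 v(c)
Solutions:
 v(c) = C1 + C2*erf(c/2)


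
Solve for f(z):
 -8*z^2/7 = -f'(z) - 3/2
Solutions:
 f(z) = C1 + 8*z^3/21 - 3*z/2


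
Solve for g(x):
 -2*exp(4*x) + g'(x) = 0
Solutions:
 g(x) = C1 + exp(4*x)/2


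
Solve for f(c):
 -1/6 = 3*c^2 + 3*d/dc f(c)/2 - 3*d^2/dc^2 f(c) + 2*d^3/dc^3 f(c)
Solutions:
 f(c) = C1 - 2*c^3/3 - 4*c^2 - 97*c/9 + (C2*sin(sqrt(3)*c/4) + C3*cos(sqrt(3)*c/4))*exp(3*c/4)


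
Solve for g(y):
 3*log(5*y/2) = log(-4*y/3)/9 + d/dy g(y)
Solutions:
 g(y) = C1 + 26*y*log(y)/9 + y*(-26/9 - 29*log(2)/9 + log(3)/9 + 3*log(5) - I*pi/9)


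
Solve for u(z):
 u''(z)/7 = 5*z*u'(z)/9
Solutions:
 u(z) = C1 + C2*erfi(sqrt(70)*z/6)


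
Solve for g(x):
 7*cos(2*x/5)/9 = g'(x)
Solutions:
 g(x) = C1 + 35*sin(2*x/5)/18


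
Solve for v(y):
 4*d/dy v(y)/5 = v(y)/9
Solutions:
 v(y) = C1*exp(5*y/36)


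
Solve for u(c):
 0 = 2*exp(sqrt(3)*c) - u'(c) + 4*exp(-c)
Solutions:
 u(c) = C1 + 2*sqrt(3)*exp(sqrt(3)*c)/3 - 4*exp(-c)


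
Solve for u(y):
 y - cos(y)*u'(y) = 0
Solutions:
 u(y) = C1 + Integral(y/cos(y), y)


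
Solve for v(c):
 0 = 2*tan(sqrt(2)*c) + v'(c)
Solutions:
 v(c) = C1 + sqrt(2)*log(cos(sqrt(2)*c))


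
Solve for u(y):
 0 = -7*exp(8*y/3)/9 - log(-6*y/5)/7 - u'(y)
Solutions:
 u(y) = C1 - y*log(-y)/7 + y*(-log(6) + 1 + log(5))/7 - 7*exp(8*y/3)/24


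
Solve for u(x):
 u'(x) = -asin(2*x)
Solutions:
 u(x) = C1 - x*asin(2*x) - sqrt(1 - 4*x^2)/2


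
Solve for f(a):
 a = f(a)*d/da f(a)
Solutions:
 f(a) = -sqrt(C1 + a^2)
 f(a) = sqrt(C1 + a^2)


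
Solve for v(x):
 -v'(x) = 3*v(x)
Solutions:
 v(x) = C1*exp(-3*x)


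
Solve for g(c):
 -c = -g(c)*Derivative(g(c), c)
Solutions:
 g(c) = -sqrt(C1 + c^2)
 g(c) = sqrt(C1 + c^2)


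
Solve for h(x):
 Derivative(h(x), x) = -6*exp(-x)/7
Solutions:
 h(x) = C1 + 6*exp(-x)/7


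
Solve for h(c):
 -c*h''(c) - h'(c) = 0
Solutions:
 h(c) = C1 + C2*log(c)


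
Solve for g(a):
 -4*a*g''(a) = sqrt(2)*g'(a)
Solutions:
 g(a) = C1 + C2*a^(1 - sqrt(2)/4)


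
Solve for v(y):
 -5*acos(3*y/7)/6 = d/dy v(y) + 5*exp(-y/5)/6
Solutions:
 v(y) = C1 - 5*y*acos(3*y/7)/6 + 5*sqrt(49 - 9*y^2)/18 + 25*exp(-y/5)/6


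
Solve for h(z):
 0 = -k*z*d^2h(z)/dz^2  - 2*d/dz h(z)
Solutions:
 h(z) = C1 + z^(((re(k) - 2)*re(k) + im(k)^2)/(re(k)^2 + im(k)^2))*(C2*sin(2*log(z)*Abs(im(k))/(re(k)^2 + im(k)^2)) + C3*cos(2*log(z)*im(k)/(re(k)^2 + im(k)^2)))


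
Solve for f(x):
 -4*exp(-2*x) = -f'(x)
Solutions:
 f(x) = C1 - 2*exp(-2*x)


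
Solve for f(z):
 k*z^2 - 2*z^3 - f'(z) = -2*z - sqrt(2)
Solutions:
 f(z) = C1 + k*z^3/3 - z^4/2 + z^2 + sqrt(2)*z


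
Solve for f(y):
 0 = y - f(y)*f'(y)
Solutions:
 f(y) = -sqrt(C1 + y^2)
 f(y) = sqrt(C1 + y^2)


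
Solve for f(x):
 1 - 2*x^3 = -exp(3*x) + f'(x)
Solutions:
 f(x) = C1 - x^4/2 + x + exp(3*x)/3


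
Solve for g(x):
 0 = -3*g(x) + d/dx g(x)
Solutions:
 g(x) = C1*exp(3*x)


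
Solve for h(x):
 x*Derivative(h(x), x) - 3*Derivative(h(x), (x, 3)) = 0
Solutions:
 h(x) = C1 + Integral(C2*airyai(3^(2/3)*x/3) + C3*airybi(3^(2/3)*x/3), x)


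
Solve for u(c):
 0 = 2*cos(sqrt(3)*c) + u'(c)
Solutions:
 u(c) = C1 - 2*sqrt(3)*sin(sqrt(3)*c)/3


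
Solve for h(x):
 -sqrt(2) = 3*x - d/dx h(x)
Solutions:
 h(x) = C1 + 3*x^2/2 + sqrt(2)*x


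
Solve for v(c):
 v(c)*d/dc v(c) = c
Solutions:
 v(c) = -sqrt(C1 + c^2)
 v(c) = sqrt(C1 + c^2)


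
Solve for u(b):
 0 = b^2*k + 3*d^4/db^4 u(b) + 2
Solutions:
 u(b) = C1 + C2*b + C3*b^2 + C4*b^3 - b^6*k/1080 - b^4/36


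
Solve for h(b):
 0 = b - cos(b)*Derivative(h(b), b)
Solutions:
 h(b) = C1 + Integral(b/cos(b), b)


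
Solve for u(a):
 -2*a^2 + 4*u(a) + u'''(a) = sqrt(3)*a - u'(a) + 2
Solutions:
 u(a) = C1*exp(-3^(1/3)*a*(-(18 + sqrt(327))^(1/3) + 3^(1/3)/(18 + sqrt(327))^(1/3))/6)*sin(3^(1/6)*a*(3/(18 + sqrt(327))^(1/3) + 3^(2/3)*(18 + sqrt(327))^(1/3))/6) + C2*exp(-3^(1/3)*a*(-(18 + sqrt(327))^(1/3) + 3^(1/3)/(18 + sqrt(327))^(1/3))/6)*cos(3^(1/6)*a*(3/(18 + sqrt(327))^(1/3) + 3^(2/3)*(18 + sqrt(327))^(1/3))/6) + C3*exp(3^(1/3)*a*(-(18 + sqrt(327))^(1/3) + 3^(1/3)/(18 + sqrt(327))^(1/3))/3) + a^2/2 - a/4 + sqrt(3)*a/4 - sqrt(3)/16 + 9/16


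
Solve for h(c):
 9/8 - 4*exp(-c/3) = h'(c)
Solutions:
 h(c) = C1 + 9*c/8 + 12*exp(-c/3)


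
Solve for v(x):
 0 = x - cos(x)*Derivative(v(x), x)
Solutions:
 v(x) = C1 + Integral(x/cos(x), x)


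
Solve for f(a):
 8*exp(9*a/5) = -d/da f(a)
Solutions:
 f(a) = C1 - 40*exp(9*a/5)/9


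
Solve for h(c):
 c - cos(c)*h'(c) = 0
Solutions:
 h(c) = C1 + Integral(c/cos(c), c)


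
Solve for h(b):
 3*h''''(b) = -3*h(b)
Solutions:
 h(b) = (C1*sin(sqrt(2)*b/2) + C2*cos(sqrt(2)*b/2))*exp(-sqrt(2)*b/2) + (C3*sin(sqrt(2)*b/2) + C4*cos(sqrt(2)*b/2))*exp(sqrt(2)*b/2)


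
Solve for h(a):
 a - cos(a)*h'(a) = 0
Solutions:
 h(a) = C1 + Integral(a/cos(a), a)


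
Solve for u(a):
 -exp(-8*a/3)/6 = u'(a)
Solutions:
 u(a) = C1 + exp(-8*a/3)/16


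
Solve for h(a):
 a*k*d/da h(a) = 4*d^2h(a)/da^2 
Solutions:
 h(a) = Piecewise((-sqrt(2)*sqrt(pi)*C1*erf(sqrt(2)*a*sqrt(-k)/4)/sqrt(-k) - C2, (k > 0) | (k < 0)), (-C1*a - C2, True))


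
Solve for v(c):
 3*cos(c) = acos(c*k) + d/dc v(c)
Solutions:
 v(c) = C1 - Piecewise((c*acos(c*k) - sqrt(-c^2*k^2 + 1)/k, Ne(k, 0)), (pi*c/2, True)) + 3*sin(c)


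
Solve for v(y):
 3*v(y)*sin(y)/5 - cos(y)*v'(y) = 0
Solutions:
 v(y) = C1/cos(y)^(3/5)


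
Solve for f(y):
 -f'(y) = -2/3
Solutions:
 f(y) = C1 + 2*y/3


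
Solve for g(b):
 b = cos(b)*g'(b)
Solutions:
 g(b) = C1 + Integral(b/cos(b), b)


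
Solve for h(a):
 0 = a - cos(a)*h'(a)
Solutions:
 h(a) = C1 + Integral(a/cos(a), a)


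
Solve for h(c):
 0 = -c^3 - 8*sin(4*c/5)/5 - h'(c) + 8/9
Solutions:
 h(c) = C1 - c^4/4 + 8*c/9 + 2*cos(4*c/5)


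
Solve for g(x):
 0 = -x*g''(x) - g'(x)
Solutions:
 g(x) = C1 + C2*log(x)


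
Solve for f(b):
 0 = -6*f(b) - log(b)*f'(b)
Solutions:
 f(b) = C1*exp(-6*li(b))


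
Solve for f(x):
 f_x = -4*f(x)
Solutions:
 f(x) = C1*exp(-4*x)


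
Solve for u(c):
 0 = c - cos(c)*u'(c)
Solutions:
 u(c) = C1 + Integral(c/cos(c), c)


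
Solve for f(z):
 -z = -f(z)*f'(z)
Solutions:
 f(z) = -sqrt(C1 + z^2)
 f(z) = sqrt(C1 + z^2)


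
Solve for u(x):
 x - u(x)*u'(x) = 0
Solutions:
 u(x) = -sqrt(C1 + x^2)
 u(x) = sqrt(C1 + x^2)


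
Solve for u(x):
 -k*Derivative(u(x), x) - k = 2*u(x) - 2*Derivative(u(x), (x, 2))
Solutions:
 u(x) = C1*exp(x*(k - sqrt(k^2 + 16))/4) + C2*exp(x*(k + sqrt(k^2 + 16))/4) - k/2


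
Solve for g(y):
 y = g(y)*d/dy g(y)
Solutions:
 g(y) = -sqrt(C1 + y^2)
 g(y) = sqrt(C1 + y^2)


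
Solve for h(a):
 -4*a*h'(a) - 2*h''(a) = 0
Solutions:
 h(a) = C1 + C2*erf(a)


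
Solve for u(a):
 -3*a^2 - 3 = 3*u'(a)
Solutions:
 u(a) = C1 - a^3/3 - a


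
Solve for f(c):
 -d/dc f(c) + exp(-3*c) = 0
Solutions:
 f(c) = C1 - exp(-3*c)/3


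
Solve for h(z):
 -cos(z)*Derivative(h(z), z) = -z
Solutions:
 h(z) = C1 + Integral(z/cos(z), z)


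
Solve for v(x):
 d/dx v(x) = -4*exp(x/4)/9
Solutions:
 v(x) = C1 - 16*exp(x/4)/9


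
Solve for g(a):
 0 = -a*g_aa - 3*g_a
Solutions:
 g(a) = C1 + C2/a^2


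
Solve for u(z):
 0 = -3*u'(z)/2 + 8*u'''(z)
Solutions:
 u(z) = C1 + C2*exp(-sqrt(3)*z/4) + C3*exp(sqrt(3)*z/4)


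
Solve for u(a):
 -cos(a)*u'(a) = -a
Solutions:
 u(a) = C1 + Integral(a/cos(a), a)


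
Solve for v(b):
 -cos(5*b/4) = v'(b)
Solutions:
 v(b) = C1 - 4*sin(5*b/4)/5


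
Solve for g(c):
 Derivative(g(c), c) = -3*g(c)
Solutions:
 g(c) = C1*exp(-3*c)


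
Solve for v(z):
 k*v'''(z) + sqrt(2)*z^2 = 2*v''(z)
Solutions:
 v(z) = C1 + C2*z + C3*exp(2*z/k) + sqrt(2)*k^2*z^2/8 + sqrt(2)*k*z^3/12 + sqrt(2)*z^4/24


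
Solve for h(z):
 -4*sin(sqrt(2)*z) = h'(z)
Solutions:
 h(z) = C1 + 2*sqrt(2)*cos(sqrt(2)*z)


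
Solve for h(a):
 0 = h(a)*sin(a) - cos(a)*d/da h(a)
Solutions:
 h(a) = C1/cos(a)


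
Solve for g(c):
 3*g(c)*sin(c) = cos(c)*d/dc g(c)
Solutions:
 g(c) = C1/cos(c)^3


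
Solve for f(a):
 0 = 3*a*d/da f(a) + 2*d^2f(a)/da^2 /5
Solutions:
 f(a) = C1 + C2*erf(sqrt(15)*a/2)


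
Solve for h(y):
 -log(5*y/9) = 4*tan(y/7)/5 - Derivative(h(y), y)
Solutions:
 h(y) = C1 + y*log(y) - 2*y*log(3) - y + y*log(5) - 28*log(cos(y/7))/5


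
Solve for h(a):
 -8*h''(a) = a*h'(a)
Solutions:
 h(a) = C1 + C2*erf(a/4)


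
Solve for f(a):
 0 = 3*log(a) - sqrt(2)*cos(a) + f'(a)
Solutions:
 f(a) = C1 - 3*a*log(a) + 3*a + sqrt(2)*sin(a)


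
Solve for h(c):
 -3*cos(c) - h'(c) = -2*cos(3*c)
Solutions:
 h(c) = C1 - 3*sin(c) + 2*sin(3*c)/3


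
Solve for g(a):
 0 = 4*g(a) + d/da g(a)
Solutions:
 g(a) = C1*exp(-4*a)


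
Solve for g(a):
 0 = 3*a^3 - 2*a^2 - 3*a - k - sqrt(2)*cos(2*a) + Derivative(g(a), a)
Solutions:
 g(a) = C1 - 3*a^4/4 + 2*a^3/3 + 3*a^2/2 + a*k + sqrt(2)*sin(2*a)/2


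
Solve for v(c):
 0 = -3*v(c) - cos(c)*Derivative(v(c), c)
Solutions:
 v(c) = C1*(sin(c) - 1)^(3/2)/(sin(c) + 1)^(3/2)


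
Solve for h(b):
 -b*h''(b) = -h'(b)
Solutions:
 h(b) = C1 + C2*b^2


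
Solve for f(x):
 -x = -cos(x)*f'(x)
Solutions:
 f(x) = C1 + Integral(x/cos(x), x)


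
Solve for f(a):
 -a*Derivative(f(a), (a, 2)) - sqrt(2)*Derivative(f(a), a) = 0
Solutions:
 f(a) = C1 + C2*a^(1 - sqrt(2))


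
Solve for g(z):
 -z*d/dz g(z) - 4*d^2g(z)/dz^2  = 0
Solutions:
 g(z) = C1 + C2*erf(sqrt(2)*z/4)


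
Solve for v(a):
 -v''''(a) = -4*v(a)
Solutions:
 v(a) = C1*exp(-sqrt(2)*a) + C2*exp(sqrt(2)*a) + C3*sin(sqrt(2)*a) + C4*cos(sqrt(2)*a)


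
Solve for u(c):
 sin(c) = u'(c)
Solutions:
 u(c) = C1 - cos(c)


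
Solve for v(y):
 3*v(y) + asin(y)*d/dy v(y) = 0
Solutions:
 v(y) = C1*exp(-3*Integral(1/asin(y), y))


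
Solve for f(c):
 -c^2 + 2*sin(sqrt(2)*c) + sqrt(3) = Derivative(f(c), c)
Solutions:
 f(c) = C1 - c^3/3 + sqrt(3)*c - sqrt(2)*cos(sqrt(2)*c)


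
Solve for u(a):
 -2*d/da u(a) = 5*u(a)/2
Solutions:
 u(a) = C1*exp(-5*a/4)


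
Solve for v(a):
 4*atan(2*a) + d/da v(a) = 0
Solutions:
 v(a) = C1 - 4*a*atan(2*a) + log(4*a^2 + 1)


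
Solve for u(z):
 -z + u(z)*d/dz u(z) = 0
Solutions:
 u(z) = -sqrt(C1 + z^2)
 u(z) = sqrt(C1 + z^2)


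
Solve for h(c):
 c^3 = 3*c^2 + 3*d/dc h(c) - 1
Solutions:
 h(c) = C1 + c^4/12 - c^3/3 + c/3


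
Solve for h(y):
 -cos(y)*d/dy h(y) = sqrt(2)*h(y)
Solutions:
 h(y) = C1*(sin(y) - 1)^(sqrt(2)/2)/(sin(y) + 1)^(sqrt(2)/2)


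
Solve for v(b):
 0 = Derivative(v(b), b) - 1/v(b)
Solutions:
 v(b) = -sqrt(C1 + 2*b)
 v(b) = sqrt(C1 + 2*b)


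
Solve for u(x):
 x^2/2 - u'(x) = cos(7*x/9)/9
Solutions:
 u(x) = C1 + x^3/6 - sin(7*x/9)/7


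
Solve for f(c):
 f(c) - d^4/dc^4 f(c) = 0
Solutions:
 f(c) = C1*exp(-c) + C2*exp(c) + C3*sin(c) + C4*cos(c)


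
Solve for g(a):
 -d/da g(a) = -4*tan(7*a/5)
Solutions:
 g(a) = C1 - 20*log(cos(7*a/5))/7


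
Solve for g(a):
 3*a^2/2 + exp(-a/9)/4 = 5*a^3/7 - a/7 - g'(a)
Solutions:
 g(a) = C1 + 5*a^4/28 - a^3/2 - a^2/14 + 9*exp(-a/9)/4


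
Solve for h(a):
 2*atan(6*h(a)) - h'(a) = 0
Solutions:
 Integral(1/atan(6*_y), (_y, h(a))) = C1 + 2*a


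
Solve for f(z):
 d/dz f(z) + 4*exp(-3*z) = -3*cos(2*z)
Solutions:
 f(z) = C1 - 3*sin(2*z)/2 + 4*exp(-3*z)/3


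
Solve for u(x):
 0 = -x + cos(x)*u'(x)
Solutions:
 u(x) = C1 + Integral(x/cos(x), x)


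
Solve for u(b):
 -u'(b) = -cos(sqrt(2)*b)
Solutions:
 u(b) = C1 + sqrt(2)*sin(sqrt(2)*b)/2


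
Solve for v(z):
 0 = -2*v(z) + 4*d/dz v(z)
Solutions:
 v(z) = C1*exp(z/2)


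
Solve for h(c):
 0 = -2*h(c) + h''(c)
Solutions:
 h(c) = C1*exp(-sqrt(2)*c) + C2*exp(sqrt(2)*c)


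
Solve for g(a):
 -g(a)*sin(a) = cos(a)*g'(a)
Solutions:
 g(a) = C1*cos(a)


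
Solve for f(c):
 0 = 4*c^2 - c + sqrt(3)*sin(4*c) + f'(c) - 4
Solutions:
 f(c) = C1 - 4*c^3/3 + c^2/2 + 4*c + sqrt(3)*cos(4*c)/4


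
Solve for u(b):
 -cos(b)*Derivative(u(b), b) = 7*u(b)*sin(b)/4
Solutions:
 u(b) = C1*cos(b)^(7/4)


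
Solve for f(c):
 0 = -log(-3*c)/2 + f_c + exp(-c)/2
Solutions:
 f(c) = C1 + c*log(-c)/2 + c*(-1 + log(3))/2 + exp(-c)/2
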